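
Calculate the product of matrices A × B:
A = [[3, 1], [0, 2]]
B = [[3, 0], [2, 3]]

Matrix multiplication:
C[0][0] = 3×3 + 1×2 = 11
C[0][1] = 3×0 + 1×3 = 3
C[1][0] = 0×3 + 2×2 = 4
C[1][1] = 0×0 + 2×3 = 6
Result: [[11, 3], [4, 6]]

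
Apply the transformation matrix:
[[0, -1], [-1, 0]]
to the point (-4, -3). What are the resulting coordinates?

Matrix multiplication:
[[0, -1], [-1, 0]] × [-4, -3]ᵀ
= [(0)(-4) + (-1)(-3), (-1)(-4) + (0)(-3)]ᵀ
= [3, 4]ᵀ
Result: (3, 4)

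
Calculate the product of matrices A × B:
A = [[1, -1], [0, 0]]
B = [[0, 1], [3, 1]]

Matrix multiplication:
C[0][0] = 1×0 + -1×3 = -3
C[0][1] = 1×1 + -1×1 = 0
C[1][0] = 0×0 + 0×3 = 0
C[1][1] = 0×1 + 0×1 = 0
Result: [[-3, 0], [0, 0]]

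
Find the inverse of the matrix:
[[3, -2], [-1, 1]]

For [[a,b],[c,d]], inverse = (1/det)·[[d,-b],[-c,a]]
det = (3)(1) - (-2)(-1) = 3 - 2 = 1
Inverse = [[1, 2], [1, 3]]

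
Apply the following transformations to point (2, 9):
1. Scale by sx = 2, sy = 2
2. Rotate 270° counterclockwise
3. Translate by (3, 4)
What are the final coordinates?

Step 1: Scale → (4, 18)
Step 2: Rotate 270° → (18, -4)
Step 3: Translate → (21, 0)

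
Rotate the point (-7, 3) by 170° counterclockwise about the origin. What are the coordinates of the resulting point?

Rotation matrix for 170°: [[cos 170°, -sin 170°], [sin 170°, cos 170°]] ≈ [[-0.984808, -0.173648], [0.173648, -0.984808]]
[[-0.984808, -0.173648], [0.173648, -0.984808]] × [-7, 3]ᵀ ≈ [6.3727, -4.1700]ᵀ
Result: (6.3727, -4.1700)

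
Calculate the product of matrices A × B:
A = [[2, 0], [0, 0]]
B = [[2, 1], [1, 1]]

Matrix multiplication:
C[0][0] = 2×2 + 0×1 = 4
C[0][1] = 2×1 + 0×1 = 2
C[1][0] = 0×2 + 0×1 = 0
C[1][1] = 0×1 + 0×1 = 0
Result: [[4, 2], [0, 0]]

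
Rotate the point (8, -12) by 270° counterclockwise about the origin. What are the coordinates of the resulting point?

Rotation matrix for 270°: [[cos 270°, -sin 270°], [sin 270°, cos 270°]] = [[0, 1], [-1, 0]]
[[0, 1], [-1, 0]] × [8, -12]ᵀ = [-12, -8]ᵀ
Result: (-12, -8)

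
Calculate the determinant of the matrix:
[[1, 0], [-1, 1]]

For a 2×2 matrix [[a, b], [c, d]], det = ad - bc
det = (1)(1) - (0)(-1) = 1 - 0 = 1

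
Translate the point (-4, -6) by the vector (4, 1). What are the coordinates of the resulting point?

Translation by (4, 1) (homogeneous matrix [[1, 0, 4], [0, 1, 1], [0, 0, 1]]):
x' = -4 + 4 = 0
y' = -6 + 1 = -5
Result: (0, -5)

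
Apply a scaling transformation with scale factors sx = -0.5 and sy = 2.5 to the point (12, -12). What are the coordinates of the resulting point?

Scaling matrix:
[[-0.50, 0], [0, 2.50]]
Result: (12 × -0.5, -12 × 2.5) = (-6, -30)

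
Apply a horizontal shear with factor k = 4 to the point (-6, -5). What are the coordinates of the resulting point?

Shear matrix for horizontal shear with factor k = 4:
[[1, 4], [0, 1]]
Result: (-6, -5) → (-26, -5)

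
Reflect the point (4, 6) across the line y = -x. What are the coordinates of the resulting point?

Reflection across line y = -x: (4, 6) → (-6, -4)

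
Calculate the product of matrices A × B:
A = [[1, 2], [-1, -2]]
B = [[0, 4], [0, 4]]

Matrix multiplication:
C[0][0] = 1×0 + 2×0 = 0
C[0][1] = 1×4 + 2×4 = 12
C[1][0] = -1×0 + -2×0 = 0
C[1][1] = -1×4 + -2×4 = -12
Result: [[0, 12], [0, -12]]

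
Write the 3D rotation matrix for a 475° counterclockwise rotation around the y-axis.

Rotation matrix for counterclockwise 475° around y-axis:
cos(475°) = -0.4226, sin(475°) = 0.9063
Result: [[-0.4226, 0, 0.9063], [0, 1, 0], [-0.9063, 0, -0.4226]]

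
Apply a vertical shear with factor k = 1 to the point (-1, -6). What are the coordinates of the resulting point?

Shear matrix for vertical shear with factor k = 1:
[[1, 0], [1, 1]]
Result: (-1, -6) → (-1, -7)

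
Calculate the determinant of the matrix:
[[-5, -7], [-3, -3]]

For a 2×2 matrix [[a, b], [c, d]], det = ad - bc
det = (-5)(-3) - (-7)(-3) = 15 - 21 = -6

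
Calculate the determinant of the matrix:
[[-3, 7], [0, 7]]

For a 2×2 matrix [[a, b], [c, d]], det = ad - bc
det = (-3)(7) - (7)(0) = -21 - 0 = -21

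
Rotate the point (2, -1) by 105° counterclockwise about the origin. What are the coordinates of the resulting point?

Rotation matrix for 105°: [[cos 105°, -sin 105°], [sin 105°, cos 105°]] ≈ [[-0.258819, -0.965926], [0.965926, -0.258819]]
[[-0.258819, -0.965926], [0.965926, -0.258819]] × [2, -1]ᵀ ≈ [0.4483, 2.1907]ᵀ
Result: (0.4483, 2.1907)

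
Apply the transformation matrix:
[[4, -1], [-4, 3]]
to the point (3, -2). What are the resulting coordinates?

Matrix multiplication:
[[4, -1], [-4, 3]] × [3, -2]ᵀ
= [(4)(3) + (-1)(-2), (-4)(3) + (3)(-2)]ᵀ
= [14, -18]ᵀ
Result: (14, -18)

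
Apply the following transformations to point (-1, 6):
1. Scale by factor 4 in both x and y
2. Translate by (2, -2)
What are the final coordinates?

Step 1: Scale (-1, 6) by 4 → (-4, 24)
Step 2: Translate by (2, -2) → (-2, 22)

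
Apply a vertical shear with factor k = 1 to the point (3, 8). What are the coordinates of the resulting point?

Shear matrix for vertical shear with factor k = 1:
[[1, 0], [1, 1]]
Result: (3, 8) → (3, 11)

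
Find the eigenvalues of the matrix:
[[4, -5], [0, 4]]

Characteristic equation: det(A - λI) = 0
λ² - (trace)λ + (det) = 0
trace = 4 + 4 = 8, det = (4)(4) - (-5)(0) = 16
λ² - (8)λ + (16) = 0
λ = (8 ± √((8)² - 4·(16))) / 2 = (8 ± √0) / 2
Solving: λ = 4, 4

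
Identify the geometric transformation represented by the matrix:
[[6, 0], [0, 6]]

This matrix represents: uniform scaling by factor 6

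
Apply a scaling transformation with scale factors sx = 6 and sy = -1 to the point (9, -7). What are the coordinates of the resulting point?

Scaling matrix:
[[6, 0], [0, -1]]
Result: (9 × 6, -7 × -1) = (54, 7)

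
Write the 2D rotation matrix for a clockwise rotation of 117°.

Rotation matrix formula: [[cos θ, -sin θ], [sin θ, cos θ]]
A clockwise rotation by 117° is equivalent to a counterclockwise rotation by -117°.
For θ = -117°:
cos(-117°) = -0.4540
sin(-117°) = -0.8910
Result: [[-0.4540, 0.8910], [-0.8910, -0.4540]]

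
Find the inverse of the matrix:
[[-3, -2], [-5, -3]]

For [[a,b],[c,d]], inverse = (1/det)·[[d,-b],[-c,a]]
det = (-3)(-3) - (-2)(-5) = 9 - 10 = -1
Inverse = (1/-1)·[[-3, 2], [5, -3]]
= [[3, -2], [-5, 3]]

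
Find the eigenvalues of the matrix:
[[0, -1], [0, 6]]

Characteristic equation: det(A - λI) = 0
λ² - (trace)λ + (det) = 0
trace = 0 + 6 = 6, det = (0)(6) - (-1)(0) = 0
λ² - (6)λ + (0) = 0
λ = (6 ± √((6)² - 4·(0))) / 2 = (6 ± √36) / 2
Solving: λ = 0, 6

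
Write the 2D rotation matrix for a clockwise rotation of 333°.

Rotation matrix formula: [[cos θ, -sin θ], [sin θ, cos θ]]
A clockwise rotation by 333° is equivalent to a counterclockwise rotation by -333°.
For θ = -333°:
cos(-333°) = 0.8910
sin(-333°) = 0.4540
Result: [[0.8910, -0.4540], [0.4540, 0.8910]]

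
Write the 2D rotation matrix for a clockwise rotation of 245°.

Rotation matrix formula: [[cos θ, -sin θ], [sin θ, cos θ]]
A clockwise rotation by 245° is equivalent to a counterclockwise rotation by -245°.
For θ = -245°:
cos(-245°) = -0.4226
sin(-245°) = 0.9063
Result: [[-0.4226, -0.9063], [0.9063, -0.4226]]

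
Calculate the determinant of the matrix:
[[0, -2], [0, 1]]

For a 2×2 matrix [[a, b], [c, d]], det = ad - bc
det = (0)(1) - (-2)(0) = 0 - 0 = 0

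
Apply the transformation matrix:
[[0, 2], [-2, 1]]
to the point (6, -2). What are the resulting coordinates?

Matrix multiplication:
[[0, 2], [-2, 1]] × [6, -2]ᵀ
= [(0)(6) + (2)(-2), (-2)(6) + (1)(-2)]ᵀ
= [-4, -14]ᵀ
Result: (-4, -14)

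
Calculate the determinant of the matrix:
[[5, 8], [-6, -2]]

For a 2×2 matrix [[a, b], [c, d]], det = ad - bc
det = (5)(-2) - (8)(-6) = -10 - -48 = 38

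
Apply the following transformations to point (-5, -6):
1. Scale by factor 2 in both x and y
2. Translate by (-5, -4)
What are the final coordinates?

Step 1: Scale (-5, -6) by 2 → (-10, -12)
Step 2: Translate by (-5, -4) → (-15, -16)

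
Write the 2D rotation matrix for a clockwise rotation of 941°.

Rotation matrix formula: [[cos θ, -sin θ], [sin θ, cos θ]]
A clockwise rotation by 941° is equivalent to a counterclockwise rotation by -941°.
For θ = -941°:
cos(-941°) = -0.7547
sin(-941°) = 0.6561
Result: [[-0.7547, -0.6561], [0.6561, -0.7547]]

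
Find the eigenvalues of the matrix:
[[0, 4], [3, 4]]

Characteristic equation: det(A - λI) = 0
λ² - (trace)λ + (det) = 0
trace = 0 + 4 = 4, det = (0)(4) - (4)(3) = -12
λ² - (4)λ + (-12) = 0
λ = (4 ± √((4)² - 4·(-12))) / 2 = (4 ± √64) / 2
Solving: λ = -2, 6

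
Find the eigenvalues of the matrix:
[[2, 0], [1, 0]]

Characteristic equation: det(A - λI) = 0
λ² - (trace)λ + (det) = 0
trace = 2 + 0 = 2, det = (2)(0) - (0)(1) = 0
λ² - (2)λ + (0) = 0
λ = (2 ± √((2)² - 4·(0))) / 2 = (2 ± √4) / 2
Solving: λ = 0, 2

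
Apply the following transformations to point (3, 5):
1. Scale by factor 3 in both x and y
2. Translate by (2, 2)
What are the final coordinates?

Step 1: Scale (3, 5) by 3 → (9, 15)
Step 2: Translate by (2, 2) → (11, 17)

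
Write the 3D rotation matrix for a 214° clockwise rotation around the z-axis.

Rotation matrix for clockwise 214° around z-axis:
A clockwise rotation by 214° is a counterclockwise rotation by -214°.
cos(-214°) = -0.8290, sin(-214°) = 0.5592
Result: [[-0.8290, -0.5592, 0], [0.5592, -0.8290, 0], [0, 0, 1]]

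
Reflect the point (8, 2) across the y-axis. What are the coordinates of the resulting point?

Reflection across y-axis: (8, 2) → (-8, 2)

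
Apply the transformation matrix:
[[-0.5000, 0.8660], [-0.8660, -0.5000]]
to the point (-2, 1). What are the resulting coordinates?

Matrix multiplication:
[[-0.5000, 0.8660], [-0.8660, -0.5000]] × [-2, 1]ᵀ
= [(-0.5000)(-2) + (0.8660)(1), (-0.8660)(-2) + (-0.5000)(1)]ᵀ
= [1.8660, 1.2320]ᵀ
Result: (1.8660, 1.2320)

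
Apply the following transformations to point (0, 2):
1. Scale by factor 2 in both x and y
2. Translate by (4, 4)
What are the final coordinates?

Step 1: Scale (0, 2) by 2 → (0, 4)
Step 2: Translate by (4, 4) → (4, 8)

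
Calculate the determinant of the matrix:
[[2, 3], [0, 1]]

For a 2×2 matrix [[a, b], [c, d]], det = ad - bc
det = (2)(1) - (3)(0) = 2 - 0 = 2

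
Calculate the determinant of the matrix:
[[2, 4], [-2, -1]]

For a 2×2 matrix [[a, b], [c, d]], det = ad - bc
det = (2)(-1) - (4)(-2) = -2 - -8 = 6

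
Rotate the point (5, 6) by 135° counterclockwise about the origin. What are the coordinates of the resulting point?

Rotation matrix for 135°: [[cos 135°, -sin 135°], [sin 135°, cos 135°]] ≈ [[-0.707107, -0.707107], [0.707107, -0.707107]]
[[-0.707107, -0.707107], [0.707107, -0.707107]] × [5, 6]ᵀ ≈ [-7.7782, -0.7071]ᵀ
Result: (-7.7782, -0.7071)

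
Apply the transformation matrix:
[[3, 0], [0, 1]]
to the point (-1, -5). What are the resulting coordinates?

Matrix multiplication:
[[3, 0], [0, 1]] × [-1, -5]ᵀ
= [(3)(-1) + (0)(-5), (0)(-1) + (1)(-5)]ᵀ
= [-3, -5]ᵀ
Result: (-3, -5)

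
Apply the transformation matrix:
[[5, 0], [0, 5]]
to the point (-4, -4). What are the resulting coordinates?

Matrix multiplication:
[[5, 0], [0, 5]] × [-4, -4]ᵀ
= [(5)(-4) + (0)(-4), (0)(-4) + (5)(-4)]ᵀ
= [-20, -20]ᵀ
Result: (-20, -20)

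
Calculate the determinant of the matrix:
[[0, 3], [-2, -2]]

For a 2×2 matrix [[a, b], [c, d]], det = ad - bc
det = (0)(-2) - (3)(-2) = 0 - -6 = 6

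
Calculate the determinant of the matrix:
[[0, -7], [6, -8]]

For a 2×2 matrix [[a, b], [c, d]], det = ad - bc
det = (0)(-8) - (-7)(6) = 0 - -42 = 42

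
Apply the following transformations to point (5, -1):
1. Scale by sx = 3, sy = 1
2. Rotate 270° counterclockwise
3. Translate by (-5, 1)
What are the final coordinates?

Step 1: Scale → (15, -1)
Step 2: Rotate 270° → (-1, -15)
Step 3: Translate → (-6, -14)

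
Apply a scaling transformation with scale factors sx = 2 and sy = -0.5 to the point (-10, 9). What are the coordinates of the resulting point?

Scaling matrix:
[[2, 0], [0, -0.50]]
Result: (-10 × 2, 9 × -0.5) = (-20, -4.5)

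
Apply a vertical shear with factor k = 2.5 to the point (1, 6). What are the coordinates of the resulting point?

Shear matrix for vertical shear with factor k = 2.5:
[[1, 0], [2.50, 1]]
Result: (1, 6) → (1, 8.5)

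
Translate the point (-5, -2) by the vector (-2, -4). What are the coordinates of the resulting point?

Translation by (-2, -4) (homogeneous matrix [[1, 0, -2], [0, 1, -4], [0, 0, 1]]):
x' = -5 + -2 = -7
y' = -2 + -4 = -6
Result: (-7, -6)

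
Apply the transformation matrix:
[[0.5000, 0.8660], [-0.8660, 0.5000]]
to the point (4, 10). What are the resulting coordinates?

Matrix multiplication:
[[0.5000, 0.8660], [-0.8660, 0.5000]] × [4, 10]ᵀ
= [(0.5000)(4) + (0.8660)(10), (-0.8660)(4) + (0.5000)(10)]ᵀ
= [10.6600, 1.5360]ᵀ
Result: (10.6600, 1.5360)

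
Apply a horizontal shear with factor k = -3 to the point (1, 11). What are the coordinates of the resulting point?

Shear matrix for horizontal shear with factor k = -3:
[[1, -3], [0, 1]]
Result: (1, 11) → (-32, 11)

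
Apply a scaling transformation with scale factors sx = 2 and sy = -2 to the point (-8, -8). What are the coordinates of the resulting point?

Scaling matrix:
[[2, 0], [0, -2]]
Result: (-8 × 2, -8 × -2) = (-16, 16)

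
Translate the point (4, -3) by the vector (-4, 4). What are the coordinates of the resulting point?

Translation by (-4, 4) (homogeneous matrix [[1, 0, -4], [0, 1, 4], [0, 0, 1]]):
x' = 4 + -4 = 0
y' = -3 + 4 = 1
Result: (0, 1)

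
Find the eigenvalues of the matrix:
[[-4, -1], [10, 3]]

Characteristic equation: det(A - λI) = 0
λ² - (trace)λ + (det) = 0
trace = -4 + 3 = -1, det = (-4)(3) - (-1)(10) = -2
λ² - (-1)λ + (-2) = 0
λ = (-1 ± √((-1)² - 4·(-2))) / 2 = (-1 ± √9) / 2
Solving: λ = -2, 1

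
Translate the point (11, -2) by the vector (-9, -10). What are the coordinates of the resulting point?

Translation by (-9, -10) (homogeneous matrix [[1, 0, -9], [0, 1, -10], [0, 0, 1]]):
x' = 11 + -9 = 2
y' = -2 + -10 = -12
Result: (2, -12)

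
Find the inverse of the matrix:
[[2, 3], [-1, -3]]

For [[a,b],[c,d]], inverse = (1/det)·[[d,-b],[-c,a]]
det = (2)(-3) - (3)(-1) = -6 - -3 = -3
Inverse = (1/-3)·[[-3, -3], [1, 2]]
= [[1, 1], [-1/3, -2/3]]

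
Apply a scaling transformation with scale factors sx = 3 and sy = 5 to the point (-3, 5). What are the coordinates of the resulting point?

Scaling matrix:
[[3, 0], [0, 5]]
Result: (-3 × 3, 5 × 5) = (-9, 25)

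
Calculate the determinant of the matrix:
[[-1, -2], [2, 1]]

For a 2×2 matrix [[a, b], [c, d]], det = ad - bc
det = (-1)(1) - (-2)(2) = -1 - -4 = 3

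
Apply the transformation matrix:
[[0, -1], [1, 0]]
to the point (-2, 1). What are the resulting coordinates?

Matrix multiplication:
[[0, -1], [1, 0]] × [-2, 1]ᵀ
= [(0)(-2) + (-1)(1), (1)(-2) + (0)(1)]ᵀ
= [-1, -2]ᵀ
Result: (-1, -2)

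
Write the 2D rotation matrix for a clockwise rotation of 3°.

Rotation matrix formula: [[cos θ, -sin θ], [sin θ, cos θ]]
A clockwise rotation by 3° is equivalent to a counterclockwise rotation by -3°.
For θ = -3°:
cos(-3°) = 0.9986
sin(-3°) = -0.0523
Result: [[0.9986, 0.0523], [-0.0523, 0.9986]]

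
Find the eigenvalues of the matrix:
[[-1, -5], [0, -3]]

Characteristic equation: det(A - λI) = 0
λ² - (trace)λ + (det) = 0
trace = -1 + -3 = -4, det = (-1)(-3) - (-5)(0) = 3
λ² - (-4)λ + (3) = 0
λ = (-4 ± √((-4)² - 4·(3))) / 2 = (-4 ± √4) / 2
Solving: λ = -3, -1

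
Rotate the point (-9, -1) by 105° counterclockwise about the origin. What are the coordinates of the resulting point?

Rotation matrix for 105°: [[cos 105°, -sin 105°], [sin 105°, cos 105°]] ≈ [[-0.258819, -0.965926], [0.965926, -0.258819]]
[[-0.258819, -0.965926], [0.965926, -0.258819]] × [-9, -1]ᵀ ≈ [3.2953, -8.4345]ᵀ
Result: (3.2953, -8.4345)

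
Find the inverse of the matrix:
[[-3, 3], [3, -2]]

For [[a,b],[c,d]], inverse = (1/det)·[[d,-b],[-c,a]]
det = (-3)(-2) - (3)(3) = 6 - 9 = -3
Inverse = (1/-3)·[[-2, -3], [-3, -3]]
= [[2/3, 1], [1, 1]]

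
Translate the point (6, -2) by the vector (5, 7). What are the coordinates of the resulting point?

Translation by (5, 7) (homogeneous matrix [[1, 0, 5], [0, 1, 7], [0, 0, 1]]):
x' = 6 + 5 = 11
y' = -2 + 7 = 5
Result: (11, 5)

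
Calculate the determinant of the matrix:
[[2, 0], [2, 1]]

For a 2×2 matrix [[a, b], [c, d]], det = ad - bc
det = (2)(1) - (0)(2) = 2 - 0 = 2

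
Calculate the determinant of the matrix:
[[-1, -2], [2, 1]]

For a 2×2 matrix [[a, b], [c, d]], det = ad - bc
det = (-1)(1) - (-2)(2) = -1 - -4 = 3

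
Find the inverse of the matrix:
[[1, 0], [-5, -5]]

For [[a,b],[c,d]], inverse = (1/det)·[[d,-b],[-c,a]]
det = (1)(-5) - (0)(-5) = -5 - 0 = -5
Inverse = (1/-5)·[[-5, 0], [5, 1]]
= [[1, 0], [-1, -1/5]]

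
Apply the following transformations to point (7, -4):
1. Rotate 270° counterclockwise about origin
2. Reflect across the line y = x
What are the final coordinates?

Step 1: Rotate 270° → (-4, -7)
Step 2: Reflect across line y = x → (-7, -4)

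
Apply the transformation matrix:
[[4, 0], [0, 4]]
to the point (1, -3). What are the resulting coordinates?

Matrix multiplication:
[[4, 0], [0, 4]] × [1, -3]ᵀ
= [(4)(1) + (0)(-3), (0)(1) + (4)(-3)]ᵀ
= [4, -12]ᵀ
Result: (4, -12)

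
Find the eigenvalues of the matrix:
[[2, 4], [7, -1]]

Characteristic equation: det(A - λI) = 0
λ² - (trace)λ + (det) = 0
trace = 2 + -1 = 1, det = (2)(-1) - (4)(7) = -30
λ² - (1)λ + (-30) = 0
λ = (1 ± √((1)² - 4·(-30))) / 2 = (1 ± √121) / 2
Solving: λ = -5, 6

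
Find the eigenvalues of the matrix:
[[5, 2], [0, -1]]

Characteristic equation: det(A - λI) = 0
λ² - (trace)λ + (det) = 0
trace = 5 + -1 = 4, det = (5)(-1) - (2)(0) = -5
λ² - (4)λ + (-5) = 0
λ = (4 ± √((4)² - 4·(-5))) / 2 = (4 ± √36) / 2
Solving: λ = -1, 5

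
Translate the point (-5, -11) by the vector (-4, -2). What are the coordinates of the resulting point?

Translation by (-4, -2) (homogeneous matrix [[1, 0, -4], [0, 1, -2], [0, 0, 1]]):
x' = -5 + -4 = -9
y' = -11 + -2 = -13
Result: (-9, -13)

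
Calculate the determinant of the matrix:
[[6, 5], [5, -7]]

For a 2×2 matrix [[a, b], [c, d]], det = ad - bc
det = (6)(-7) - (5)(5) = -42 - 25 = -67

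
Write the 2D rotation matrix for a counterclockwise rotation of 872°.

Rotation matrix formula: [[cos θ, -sin θ], [sin θ, cos θ]]
For θ = 872°:
cos(872°) = -0.8829
sin(872°) = 0.4695
Result: [[-0.8829, -0.4695], [0.4695, -0.8829]]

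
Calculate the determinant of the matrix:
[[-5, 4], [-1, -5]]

For a 2×2 matrix [[a, b], [c, d]], det = ad - bc
det = (-5)(-5) - (4)(-1) = 25 - -4 = 29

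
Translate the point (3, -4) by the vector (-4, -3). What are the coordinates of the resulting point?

Translation by (-4, -3) (homogeneous matrix [[1, 0, -4], [0, 1, -3], [0, 0, 1]]):
x' = 3 + -4 = -1
y' = -4 + -3 = -7
Result: (-1, -7)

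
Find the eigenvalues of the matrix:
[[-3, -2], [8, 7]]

Characteristic equation: det(A - λI) = 0
λ² - (trace)λ + (det) = 0
trace = -3 + 7 = 4, det = (-3)(7) - (-2)(8) = -5
λ² - (4)λ + (-5) = 0
λ = (4 ± √((4)² - 4·(-5))) / 2 = (4 ± √36) / 2
Solving: λ = -1, 5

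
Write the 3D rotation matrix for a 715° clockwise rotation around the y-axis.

Rotation matrix for clockwise 715° around y-axis:
A clockwise rotation by 715° is a counterclockwise rotation by -715°.
cos(-715°) = 0.9962, sin(-715°) = 0.0872
Result: [[0.9962, 0, 0.0872], [0, 1, 0], [-0.0872, 0, 0.9962]]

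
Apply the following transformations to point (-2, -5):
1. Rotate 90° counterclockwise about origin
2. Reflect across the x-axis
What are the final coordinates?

Step 1: Rotate 90° → (5, -2)
Step 2: Reflect across x-axis → (5, 2)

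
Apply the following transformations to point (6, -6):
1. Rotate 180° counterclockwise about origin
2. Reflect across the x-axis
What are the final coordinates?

Step 1: Rotate 180° → (-6, 6)
Step 2: Reflect across x-axis → (-6, -6)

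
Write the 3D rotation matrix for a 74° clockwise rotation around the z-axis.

Rotation matrix for clockwise 74° around z-axis:
A clockwise rotation by 74° is a counterclockwise rotation by -74°.
cos(-74°) = 0.2756, sin(-74°) = -0.9613
Result: [[0.2756, 0.9613, 0], [-0.9613, 0.2756, 0], [0, 0, 1]]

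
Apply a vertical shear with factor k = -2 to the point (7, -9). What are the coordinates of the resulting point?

Shear matrix for vertical shear with factor k = -2:
[[1, 0], [-2, 1]]
Result: (7, -9) → (7, -23)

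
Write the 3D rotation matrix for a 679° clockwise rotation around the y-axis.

Rotation matrix for clockwise 679° around y-axis:
A clockwise rotation by 679° is a counterclockwise rotation by -679°.
cos(-679°) = 0.7547, sin(-679°) = 0.6561
Result: [[0.7547, 0, 0.6561], [0, 1, 0], [-0.6561, 0, 0.7547]]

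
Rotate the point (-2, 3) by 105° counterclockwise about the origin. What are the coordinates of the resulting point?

Rotation matrix for 105°: [[cos 105°, -sin 105°], [sin 105°, cos 105°]] ≈ [[-0.258819, -0.965926], [0.965926, -0.258819]]
[[-0.258819, -0.965926], [0.965926, -0.258819]] × [-2, 3]ᵀ ≈ [-2.3801, -2.7083]ᵀ
Result: (-2.3801, -2.7083)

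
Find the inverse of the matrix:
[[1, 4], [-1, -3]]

For [[a,b],[c,d]], inverse = (1/det)·[[d,-b],[-c,a]]
det = (1)(-3) - (4)(-1) = -3 - -4 = 1
Inverse = [[-3, -4], [1, 1]]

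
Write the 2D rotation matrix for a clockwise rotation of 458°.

Rotation matrix formula: [[cos θ, -sin θ], [sin θ, cos θ]]
A clockwise rotation by 458° is equivalent to a counterclockwise rotation by -458°.
For θ = -458°:
cos(-458°) = -0.1392
sin(-458°) = -0.9903
Result: [[-0.1392, 0.9903], [-0.9903, -0.1392]]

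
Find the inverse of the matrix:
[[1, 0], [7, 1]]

For [[a,b],[c,d]], inverse = (1/det)·[[d,-b],[-c,a]]
det = (1)(1) - (0)(7) = 1 - 0 = 1
Inverse = [[1, 0], [-7, 1]]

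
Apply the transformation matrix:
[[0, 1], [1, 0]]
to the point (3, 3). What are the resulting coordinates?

Matrix multiplication:
[[0, 1], [1, 0]] × [3, 3]ᵀ
= [(0)(3) + (1)(3), (1)(3) + (0)(3)]ᵀ
= [3, 3]ᵀ
Result: (3, 3)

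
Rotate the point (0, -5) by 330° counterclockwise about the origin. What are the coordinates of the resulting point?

Rotation matrix for 330°: [[cos 330°, -sin 330°], [sin 330°, cos 330°]] ≈ [[0.866025, 0.500000], [-0.500000, 0.866025]]
[[0.866025, 0.500000], [-0.500000, 0.866025]] × [0, -5]ᵀ ≈ [-2.5000, -4.3301]ᵀ
Result: (-2.5000, -4.3301)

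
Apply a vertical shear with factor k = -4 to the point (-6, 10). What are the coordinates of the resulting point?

Shear matrix for vertical shear with factor k = -4:
[[1, 0], [-4, 1]]
Result: (-6, 10) → (-6, 34)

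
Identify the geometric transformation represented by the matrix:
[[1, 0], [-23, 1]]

This matrix represents: vertical shear with factor -23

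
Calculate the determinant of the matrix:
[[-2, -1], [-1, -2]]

For a 2×2 matrix [[a, b], [c, d]], det = ad - bc
det = (-2)(-2) - (-1)(-1) = 4 - 1 = 3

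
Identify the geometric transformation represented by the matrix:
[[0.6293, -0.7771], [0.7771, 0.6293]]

This matrix represents: rotation by 51° counterclockwise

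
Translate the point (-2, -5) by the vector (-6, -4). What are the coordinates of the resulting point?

Translation by (-6, -4) (homogeneous matrix [[1, 0, -6], [0, 1, -4], [0, 0, 1]]):
x' = -2 + -6 = -8
y' = -5 + -4 = -9
Result: (-8, -9)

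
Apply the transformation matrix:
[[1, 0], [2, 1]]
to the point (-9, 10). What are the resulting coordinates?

Matrix multiplication:
[[1, 0], [2, 1]] × [-9, 10]ᵀ
= [(1)(-9) + (0)(10), (2)(-9) + (1)(10)]ᵀ
= [-9, -8]ᵀ
Result: (-9, -8)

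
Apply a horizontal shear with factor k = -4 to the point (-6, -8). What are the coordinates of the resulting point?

Shear matrix for horizontal shear with factor k = -4:
[[1, -4], [0, 1]]
Result: (-6, -8) → (26, -8)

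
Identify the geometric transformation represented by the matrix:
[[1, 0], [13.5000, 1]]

This matrix represents: vertical shear with factor 13.5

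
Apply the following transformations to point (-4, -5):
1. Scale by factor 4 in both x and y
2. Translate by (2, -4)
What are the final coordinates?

Step 1: Scale (-4, -5) by 4 → (-16, -20)
Step 2: Translate by (2, -4) → (-14, -24)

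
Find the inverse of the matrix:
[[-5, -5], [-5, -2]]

For [[a,b],[c,d]], inverse = (1/det)·[[d,-b],[-c,a]]
det = (-5)(-2) - (-5)(-5) = 10 - 25 = -15
Inverse = (1/-15)·[[-2, 5], [5, -5]]
= [[2/15, -1/3], [-1/3, 1/3]]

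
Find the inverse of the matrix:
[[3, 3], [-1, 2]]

For [[a,b],[c,d]], inverse = (1/det)·[[d,-b],[-c,a]]
det = (3)(2) - (3)(-1) = 6 - -3 = 9
Inverse = (1/9)·[[2, -3], [1, 3]]
= [[2/9, -1/3], [1/9, 1/3]]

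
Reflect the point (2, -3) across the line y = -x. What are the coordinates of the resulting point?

Reflection across line y = -x: (2, -3) → (3, -2)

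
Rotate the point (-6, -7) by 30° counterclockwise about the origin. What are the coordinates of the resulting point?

Rotation matrix for 30°: [[cos 30°, -sin 30°], [sin 30°, cos 30°]] ≈ [[0.866025, -0.500000], [0.500000, 0.866025]]
[[0.866025, -0.500000], [0.500000, 0.866025]] × [-6, -7]ᵀ ≈ [-1.6962, -9.0622]ᵀ
Result: (-1.6962, -9.0622)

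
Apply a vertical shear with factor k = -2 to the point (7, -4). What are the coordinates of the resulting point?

Shear matrix for vertical shear with factor k = -2:
[[1, 0], [-2, 1]]
Result: (7, -4) → (7, -18)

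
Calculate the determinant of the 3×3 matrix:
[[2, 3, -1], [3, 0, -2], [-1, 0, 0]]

Expansion along first row:
det = 2·det([[0,-2],[0,0]]) - 3·det([[3,-2],[-1,0]]) + -1·det([[3,0],[-1,0]])
    = 2·(0·0 - -2·0) - 3·(3·0 - -2·-1) + -1·(3·0 - 0·-1)
    = 2·0 - 3·-2 + -1·0
    = 0 + 6 + 0 = 6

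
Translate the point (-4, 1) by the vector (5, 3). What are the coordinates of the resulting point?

Translation by (5, 3) (homogeneous matrix [[1, 0, 5], [0, 1, 3], [0, 0, 1]]):
x' = -4 + 5 = 1
y' = 1 + 3 = 4
Result: (1, 4)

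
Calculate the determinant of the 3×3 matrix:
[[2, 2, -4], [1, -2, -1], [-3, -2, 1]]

Expansion along first row:
det = 2·det([[-2,-1],[-2,1]]) - 2·det([[1,-1],[-3,1]]) + -4·det([[1,-2],[-3,-2]])
    = 2·(-2·1 - -1·-2) - 2·(1·1 - -1·-3) + -4·(1·-2 - -2·-3)
    = 2·-4 - 2·-2 + -4·-8
    = -8 + 4 + 32 = 28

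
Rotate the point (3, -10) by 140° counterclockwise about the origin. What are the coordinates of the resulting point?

Rotation matrix for 140°: [[cos 140°, -sin 140°], [sin 140°, cos 140°]] ≈ [[-0.766044, -0.642788], [0.642788, -0.766044]]
[[-0.766044, -0.642788], [0.642788, -0.766044]] × [3, -10]ᵀ ≈ [4.1297, 9.5888]ᵀ
Result: (4.1297, 9.5888)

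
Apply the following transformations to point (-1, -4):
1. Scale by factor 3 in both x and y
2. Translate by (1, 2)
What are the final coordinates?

Step 1: Scale (-1, -4) by 3 → (-3, -12)
Step 2: Translate by (1, 2) → (-2, -10)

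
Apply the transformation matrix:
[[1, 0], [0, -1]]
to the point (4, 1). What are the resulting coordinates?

Matrix multiplication:
[[1, 0], [0, -1]] × [4, 1]ᵀ
= [(1)(4) + (0)(1), (0)(4) + (-1)(1)]ᵀ
= [4, -1]ᵀ
Result: (4, -1)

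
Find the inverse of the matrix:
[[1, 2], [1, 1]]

For [[a,b],[c,d]], inverse = (1/det)·[[d,-b],[-c,a]]
det = (1)(1) - (2)(1) = 1 - 2 = -1
Inverse = (1/-1)·[[1, -2], [-1, 1]]
= [[-1, 2], [1, -1]]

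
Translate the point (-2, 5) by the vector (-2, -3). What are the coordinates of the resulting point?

Translation by (-2, -3) (homogeneous matrix [[1, 0, -2], [0, 1, -3], [0, 0, 1]]):
x' = -2 + -2 = -4
y' = 5 + -3 = 2
Result: (-4, 2)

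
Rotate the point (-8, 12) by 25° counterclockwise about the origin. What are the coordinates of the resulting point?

Rotation matrix for 25°: [[cos 25°, -sin 25°], [sin 25°, cos 25°]] ≈ [[0.906308, -0.422618], [0.422618, 0.906308]]
[[0.906308, -0.422618], [0.422618, 0.906308]] × [-8, 12]ᵀ ≈ [-12.3219, 7.4947]ᵀ
Result: (-12.3219, 7.4947)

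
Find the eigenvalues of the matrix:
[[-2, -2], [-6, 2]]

Characteristic equation: det(A - λI) = 0
λ² - (trace)λ + (det) = 0
trace = -2 + 2 = 0, det = (-2)(2) - (-2)(-6) = -16
λ² - (0)λ + (-16) = 0
λ = (0 ± √((0)² - 4·(-16))) / 2 = (0 ± √64) / 2
Solving: λ = -4, 4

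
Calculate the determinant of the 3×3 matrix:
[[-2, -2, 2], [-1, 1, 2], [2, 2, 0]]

Expansion along first row:
det = -2·det([[1,2],[2,0]]) - -2·det([[-1,2],[2,0]]) + 2·det([[-1,1],[2,2]])
    = -2·(1·0 - 2·2) - -2·(-1·0 - 2·2) + 2·(-1·2 - 1·2)
    = -2·-4 - -2·-4 + 2·-4
    = 8 + -8 + -8 = -8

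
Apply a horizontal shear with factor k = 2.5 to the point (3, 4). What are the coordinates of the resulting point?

Shear matrix for horizontal shear with factor k = 2.5:
[[1, 2.50], [0, 1]]
Result: (3, 4) → (13, 4)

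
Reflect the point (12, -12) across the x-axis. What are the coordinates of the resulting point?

Reflection across x-axis: (12, -12) → (12, 12)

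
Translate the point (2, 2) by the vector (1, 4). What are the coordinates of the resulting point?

Translation by (1, 4) (homogeneous matrix [[1, 0, 1], [0, 1, 4], [0, 0, 1]]):
x' = 2 + 1 = 3
y' = 2 + 4 = 6
Result: (3, 6)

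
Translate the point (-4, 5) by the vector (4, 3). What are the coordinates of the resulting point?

Translation by (4, 3) (homogeneous matrix [[1, 0, 4], [0, 1, 3], [0, 0, 1]]):
x' = -4 + 4 = 0
y' = 5 + 3 = 8
Result: (0, 8)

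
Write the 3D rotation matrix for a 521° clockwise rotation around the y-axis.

Rotation matrix for clockwise 521° around y-axis:
A clockwise rotation by 521° is a counterclockwise rotation by -521°.
cos(-521°) = -0.9455, sin(-521°) = -0.3256
Result: [[-0.9455, 0, -0.3256], [0, 1, 0], [0.3256, 0, -0.9455]]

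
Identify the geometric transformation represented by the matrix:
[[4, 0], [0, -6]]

This matrix represents: non-uniform scaling by sx = 4, sy = -6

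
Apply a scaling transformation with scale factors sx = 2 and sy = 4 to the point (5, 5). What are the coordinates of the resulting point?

Scaling matrix:
[[2, 0], [0, 4]]
Result: (5 × 2, 5 × 4) = (10, 20)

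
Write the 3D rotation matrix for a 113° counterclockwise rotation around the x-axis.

Rotation matrix for counterclockwise 113° around x-axis:
cos(113°) = -0.3907, sin(113°) = 0.9205
Result: [[1, 0, 0], [0, -0.3907, -0.9205], [0, 0.9205, -0.3907]]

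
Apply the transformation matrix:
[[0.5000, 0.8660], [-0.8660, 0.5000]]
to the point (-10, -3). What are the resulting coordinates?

Matrix multiplication:
[[0.5000, 0.8660], [-0.8660, 0.5000]] × [-10, -3]ᵀ
= [(0.5000)(-10) + (0.8660)(-3), (-0.8660)(-10) + (0.5000)(-3)]ᵀ
= [-7.5980, 7.1600]ᵀ
Result: (-7.5980, 7.1600)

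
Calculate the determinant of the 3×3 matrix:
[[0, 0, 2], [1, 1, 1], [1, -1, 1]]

Expansion along first row:
det = 0·det([[1,1],[-1,1]]) - 0·det([[1,1],[1,1]]) + 2·det([[1,1],[1,-1]])
    = 0·(1·1 - 1·-1) - 0·(1·1 - 1·1) + 2·(1·-1 - 1·1)
    = 0·2 - 0·0 + 2·-2
    = 0 + 0 + -4 = -4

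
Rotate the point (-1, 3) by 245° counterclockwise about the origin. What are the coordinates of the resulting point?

Rotation matrix for 245°: [[cos 245°, -sin 245°], [sin 245°, cos 245°]] ≈ [[-0.422618, 0.906308], [-0.906308, -0.422618]]
[[-0.422618, 0.906308], [-0.906308, -0.422618]] × [-1, 3]ᵀ ≈ [3.1415, -0.3615]ᵀ
Result: (3.1415, -0.3615)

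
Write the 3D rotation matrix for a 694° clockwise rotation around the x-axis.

Rotation matrix for clockwise 694° around x-axis:
A clockwise rotation by 694° is a counterclockwise rotation by -694°.
cos(-694°) = 0.8988, sin(-694°) = 0.4384
Result: [[1, 0, 0], [0, 0.8988, -0.4384], [0, 0.4384, 0.8988]]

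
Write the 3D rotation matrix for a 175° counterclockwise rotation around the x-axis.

Rotation matrix for counterclockwise 175° around x-axis:
cos(175°) = -0.9962, sin(175°) = 0.0872
Result: [[1, 0, 0], [0, -0.9962, -0.0872], [0, 0.0872, -0.9962]]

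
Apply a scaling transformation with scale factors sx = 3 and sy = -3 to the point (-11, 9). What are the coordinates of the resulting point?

Scaling matrix:
[[3, 0], [0, -3]]
Result: (-11 × 3, 9 × -3) = (-33, -27)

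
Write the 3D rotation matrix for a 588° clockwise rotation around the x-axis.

Rotation matrix for clockwise 588° around x-axis:
A clockwise rotation by 588° is a counterclockwise rotation by -588°.
cos(-588°) = -0.6691, sin(-588°) = 0.7431
Result: [[1, 0, 0], [0, -0.6691, -0.7431], [0, 0.7431, -0.6691]]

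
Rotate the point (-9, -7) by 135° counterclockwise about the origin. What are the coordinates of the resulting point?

Rotation matrix for 135°: [[cos 135°, -sin 135°], [sin 135°, cos 135°]] ≈ [[-0.707107, -0.707107], [0.707107, -0.707107]]
[[-0.707107, -0.707107], [0.707107, -0.707107]] × [-9, -7]ᵀ ≈ [11.3137, -1.4142]ᵀ
Result: (11.3137, -1.4142)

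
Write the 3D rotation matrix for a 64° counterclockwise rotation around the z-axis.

Rotation matrix for counterclockwise 64° around z-axis:
cos(64°) = 0.4384, sin(64°) = 0.8988
Result: [[0.4384, -0.8988, 0], [0.8988, 0.4384, 0], [0, 0, 1]]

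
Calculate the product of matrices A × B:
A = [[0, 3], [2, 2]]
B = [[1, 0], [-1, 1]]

Matrix multiplication:
C[0][0] = 0×1 + 3×-1 = -3
C[0][1] = 0×0 + 3×1 = 3
C[1][0] = 2×1 + 2×-1 = 0
C[1][1] = 2×0 + 2×1 = 2
Result: [[-3, 3], [0, 2]]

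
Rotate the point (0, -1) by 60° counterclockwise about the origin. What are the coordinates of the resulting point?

Rotation matrix for 60°: [[cos 60°, -sin 60°], [sin 60°, cos 60°]] ≈ [[0.500000, -0.866025], [0.866025, 0.500000]]
[[0.500000, -0.866025], [0.866025, 0.500000]] × [0, -1]ᵀ ≈ [0.8660, -0.5000]ᵀ
Result: (0.8660, -0.5000)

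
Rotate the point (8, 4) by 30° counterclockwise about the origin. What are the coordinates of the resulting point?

Rotation matrix for 30°: [[cos 30°, -sin 30°], [sin 30°, cos 30°]] ≈ [[0.866025, -0.500000], [0.500000, 0.866025]]
[[0.866025, -0.500000], [0.500000, 0.866025]] × [8, 4]ᵀ ≈ [4.9282, 7.4641]ᵀ
Result: (4.9282, 7.4641)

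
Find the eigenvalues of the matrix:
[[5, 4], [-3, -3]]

Characteristic equation: det(A - λI) = 0
λ² - (trace)λ + (det) = 0
trace = 5 + -3 = 2, det = (5)(-3) - (4)(-3) = -3
λ² - (2)λ + (-3) = 0
λ = (2 ± √((2)² - 4·(-3))) / 2 = (2 ± √16) / 2
Solving: λ = -1, 3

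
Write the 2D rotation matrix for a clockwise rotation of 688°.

Rotation matrix formula: [[cos θ, -sin θ], [sin θ, cos θ]]
A clockwise rotation by 688° is equivalent to a counterclockwise rotation by -688°.
For θ = -688°:
cos(-688°) = 0.8480
sin(-688°) = 0.5299
Result: [[0.8480, -0.5299], [0.5299, 0.8480]]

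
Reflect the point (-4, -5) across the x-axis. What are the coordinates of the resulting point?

Reflection across x-axis: (-4, -5) → (-4, 5)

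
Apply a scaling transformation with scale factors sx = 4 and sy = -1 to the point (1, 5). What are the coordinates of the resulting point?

Scaling matrix:
[[4, 0], [0, -1]]
Result: (1 × 4, 5 × -1) = (4, -5)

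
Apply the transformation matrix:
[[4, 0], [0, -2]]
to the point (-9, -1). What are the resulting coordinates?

Matrix multiplication:
[[4, 0], [0, -2]] × [-9, -1]ᵀ
= [(4)(-9) + (0)(-1), (0)(-9) + (-2)(-1)]ᵀ
= [-36, 2]ᵀ
Result: (-36, 2)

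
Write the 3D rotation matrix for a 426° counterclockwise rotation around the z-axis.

Rotation matrix for counterclockwise 426° around z-axis:
cos(426°) = 0.4067, sin(426°) = 0.9135
Result: [[0.4067, -0.9135, 0], [0.9135, 0.4067, 0], [0, 0, 1]]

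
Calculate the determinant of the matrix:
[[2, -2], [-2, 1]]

For a 2×2 matrix [[a, b], [c, d]], det = ad - bc
det = (2)(1) - (-2)(-2) = 2 - 4 = -2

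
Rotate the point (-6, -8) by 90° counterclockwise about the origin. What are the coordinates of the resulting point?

Rotation matrix for 90°: [[cos 90°, -sin 90°], [sin 90°, cos 90°]] = [[0, -1], [1, 0]]
[[0, -1], [1, 0]] × [-6, -8]ᵀ = [8, -6]ᵀ
Result: (8, -6)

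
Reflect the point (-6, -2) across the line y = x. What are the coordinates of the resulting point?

Reflection across line y = x: (-6, -2) → (-2, -6)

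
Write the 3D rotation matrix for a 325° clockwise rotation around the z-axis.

Rotation matrix for clockwise 325° around z-axis:
A clockwise rotation by 325° is a counterclockwise rotation by -325°.
cos(-325°) = 0.8192, sin(-325°) = 0.5736
Result: [[0.8192, -0.5736, 0], [0.5736, 0.8192, 0], [0, 0, 1]]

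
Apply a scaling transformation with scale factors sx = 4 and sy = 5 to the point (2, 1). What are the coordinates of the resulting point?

Scaling matrix:
[[4, 0], [0, 5]]
Result: (2 × 4, 1 × 5) = (8, 5)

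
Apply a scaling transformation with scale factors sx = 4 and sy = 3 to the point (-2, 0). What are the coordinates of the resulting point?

Scaling matrix:
[[4, 0], [0, 3]]
Result: (-2 × 4, 0 × 3) = (-8, 0)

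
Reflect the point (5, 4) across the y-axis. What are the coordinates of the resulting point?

Reflection across y-axis: (5, 4) → (-5, 4)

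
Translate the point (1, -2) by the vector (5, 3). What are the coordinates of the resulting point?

Translation by (5, 3) (homogeneous matrix [[1, 0, 5], [0, 1, 3], [0, 0, 1]]):
x' = 1 + 5 = 6
y' = -2 + 3 = 1
Result: (6, 1)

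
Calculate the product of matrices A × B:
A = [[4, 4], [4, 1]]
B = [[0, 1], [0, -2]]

Matrix multiplication:
C[0][0] = 4×0 + 4×0 = 0
C[0][1] = 4×1 + 4×-2 = -4
C[1][0] = 4×0 + 1×0 = 0
C[1][1] = 4×1 + 1×-2 = 2
Result: [[0, -4], [0, 2]]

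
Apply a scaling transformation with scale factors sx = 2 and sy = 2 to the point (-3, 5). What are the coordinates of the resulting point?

Scaling matrix:
[[2, 0], [0, 2]]
Result: (-3 × 2, 5 × 2) = (-6, 10)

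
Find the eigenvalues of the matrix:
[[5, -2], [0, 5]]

Characteristic equation: det(A - λI) = 0
λ² - (trace)λ + (det) = 0
trace = 5 + 5 = 10, det = (5)(5) - (-2)(0) = 25
λ² - (10)λ + (25) = 0
λ = (10 ± √((10)² - 4·(25))) / 2 = (10 ± √0) / 2
Solving: λ = 5, 5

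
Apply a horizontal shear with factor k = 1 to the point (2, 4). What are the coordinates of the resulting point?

Shear matrix for horizontal shear with factor k = 1:
[[1, 1], [0, 1]]
Result: (2, 4) → (6, 4)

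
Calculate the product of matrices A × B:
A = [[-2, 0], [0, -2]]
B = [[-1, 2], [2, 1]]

Matrix multiplication:
C[0][0] = -2×-1 + 0×2 = 2
C[0][1] = -2×2 + 0×1 = -4
C[1][0] = 0×-1 + -2×2 = -4
C[1][1] = 0×2 + -2×1 = -2
Result: [[2, -4], [-4, -2]]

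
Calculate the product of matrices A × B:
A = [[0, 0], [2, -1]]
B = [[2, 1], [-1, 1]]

Matrix multiplication:
C[0][0] = 0×2 + 0×-1 = 0
C[0][1] = 0×1 + 0×1 = 0
C[1][0] = 2×2 + -1×-1 = 5
C[1][1] = 2×1 + -1×1 = 1
Result: [[0, 0], [5, 1]]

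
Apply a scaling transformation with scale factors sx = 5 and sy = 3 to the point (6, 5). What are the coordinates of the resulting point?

Scaling matrix:
[[5, 0], [0, 3]]
Result: (6 × 5, 5 × 3) = (30, 15)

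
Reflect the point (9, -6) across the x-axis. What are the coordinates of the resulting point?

Reflection across x-axis: (9, -6) → (9, 6)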